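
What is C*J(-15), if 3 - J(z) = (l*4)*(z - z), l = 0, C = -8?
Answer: -24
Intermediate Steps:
J(z) = 3 (J(z) = 3 - 0*4*(z - z) = 3 - 0*0 = 3 - 1*0 = 3 + 0 = 3)
C*J(-15) = -8*3 = -24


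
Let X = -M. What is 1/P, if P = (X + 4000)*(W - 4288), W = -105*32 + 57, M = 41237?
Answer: 1/282666067 ≈ 3.5377e-9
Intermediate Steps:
X = -41237 (X = -1*41237 = -41237)
W = -3303 (W = -3360 + 57 = -3303)
P = 282666067 (P = (-41237 + 4000)*(-3303 - 4288) = -37237*(-7591) = 282666067)
1/P = 1/282666067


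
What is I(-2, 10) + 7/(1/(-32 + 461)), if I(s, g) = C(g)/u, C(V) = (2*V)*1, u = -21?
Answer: 63043/21 ≈ 3002.0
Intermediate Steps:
C(V) = 2*V
I(s, g) = -2*g/21 (I(s, g) = (2*g)/(-21) = (2*g)*(-1/21) = -2*g/21)
I(-2, 10) + 7/(1/(-32 + 461)) = -2/21*10 + 7/(1/(-32 + 461)) = -20/21 + 7/(1/429) = -20/21 + 7*429 = -20/21 + 3003 = 63043/21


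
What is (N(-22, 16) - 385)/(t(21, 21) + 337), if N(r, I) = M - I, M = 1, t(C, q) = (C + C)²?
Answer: -400/2101 ≈ -0.19039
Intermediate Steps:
t(C, q) = 4*C² (t(C, q) = (2*C)² = 4*C²)
N(r, I) = 1 - I
(N(-22, 16) - 385)/(t(21, 21) + 337) = ((1 - 1*16) - 385)/(4*21² + 337) = ((1 - 16) - 385)/(4*441 + 337) = (-15 - 385)/(1764 + 337) = -400/2101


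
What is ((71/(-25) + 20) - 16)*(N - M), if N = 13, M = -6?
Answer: 551/25 ≈ 22.040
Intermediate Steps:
((71/(-25) + 20) - 16)*(N - M) = ((71/(-25) + 20) - 16)*(13 - 1*(-6)) = ((71*(-1/25) + 20) - 16)*(13 + 6) = ((-71/25 + 20) - 16)*19 = (429/25 - 16)*19 = (29/25)*19 = 551/25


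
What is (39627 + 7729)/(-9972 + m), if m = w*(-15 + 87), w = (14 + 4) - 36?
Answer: -11839/2817 ≈ -4.2027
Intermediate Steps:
w = -18 (w = 18 - 36 = -18)
m = -1296 (m = -18*(-15 + 87) = -18*72 = -1296)
(39627 + 7729)/(-9972 + m) = (39627 + 7729)/(-9972 - 1296) = 47356/(-11268) = 47356*(-1/11268) = -11839/2817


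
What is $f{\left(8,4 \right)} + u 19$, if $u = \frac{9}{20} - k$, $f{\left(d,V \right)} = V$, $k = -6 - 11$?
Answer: $\frac{6711}{20} \approx 335.55$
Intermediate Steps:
$k = -17$
$u = \frac{349}{20}$ ($u = \frac{9}{20} - -17 = 9 \cdot \frac{1}{20} + 17 = \frac{9}{20} + 17 = \frac{349}{20} \approx 17.45$)
$f{\left(8,4 \right)} + u 19 = 4 + \frac{349}{20} \cdot 19 = 4 + \frac{6631}{20} = \frac{6711}{20}$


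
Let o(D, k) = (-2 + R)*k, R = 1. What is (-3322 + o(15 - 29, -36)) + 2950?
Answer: -336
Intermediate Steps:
o(D, k) = -k (o(D, k) = (-2 + 1)*k = -k)
(-3322 + o(15 - 29, -36)) + 2950 = (-3322 - 1*(-36)) + 2950 = (-3322 + 36) + 2950 = -3286 + 2950 = -336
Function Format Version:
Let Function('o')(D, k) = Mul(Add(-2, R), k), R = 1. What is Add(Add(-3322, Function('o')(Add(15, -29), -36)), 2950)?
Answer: -336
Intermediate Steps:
Function('o')(D, k) = Mul(-1, k) (Function('o')(D, k) = Mul(Add(-2, 1), k) = Mul(-1, k))
Add(Add(-3322, Function('o')(Add(15, -29), -36)), 2950) = Add(Add(-3322, Mul(-1, -36)), 2950) = Add(Add(-3322, 36), 2950) = Add(-3286, 2950) = -336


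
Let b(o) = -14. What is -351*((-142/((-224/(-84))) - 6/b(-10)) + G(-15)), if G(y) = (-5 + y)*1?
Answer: 715689/28 ≈ 25560.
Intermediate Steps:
G(y) = -5 + y
-351*((-142/((-224/(-84))) - 6/b(-10)) + G(-15)) = -351*((-142/((-224/(-84))) - 6/(-14)) + (-5 - 15)) = -351*((-142/((-224*(-1/84))) - 6*(-1/14)) - 20) = -351*((-142/8/3 + 3/7) - 20) = -351*((-142*3/8 + 3/7) - 20) = -351*((-213/4 + 3/7) - 20) = -351*(-1479/28 - 20) = -351*(-2039/28) = 715689/28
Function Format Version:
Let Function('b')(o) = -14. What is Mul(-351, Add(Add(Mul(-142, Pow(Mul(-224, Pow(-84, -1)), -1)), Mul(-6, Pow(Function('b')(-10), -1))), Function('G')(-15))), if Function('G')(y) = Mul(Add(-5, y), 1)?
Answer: Rational(715689, 28) ≈ 25560.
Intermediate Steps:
Function('G')(y) = Add(-5, y)
Mul(-351, Add(Add(Mul(-142, Pow(Mul(-224, Pow(-84, -1)), -1)), Mul(-6, Pow(Function('b')(-10), -1))), Function('G')(-15))) = Mul(-351, Add(Add(Mul(-142, Pow(Mul(-224, Pow(-84, -1)), -1)), Mul(-6, Pow(-14, -1))), Add(-5, -15))) = Mul(-351, Add(Add(Mul(-142, Pow(Mul(-224, Rational(-1, 84)), -1)), Mul(-6, Rational(-1, 14))), -20)) = Mul(-351, Add(Add(Mul(-142, Pow(Rational(8, 3), -1)), Rational(3, 7)), -20)) = Mul(-351, Add(Add(Mul(-142, Rational(3, 8)), Rational(3, 7)), -20)) = Mul(-351, Add(Add(Rational(-213, 4), Rational(3, 7)), -20)) = Mul(-351, Add(Rational(-1479, 28), -20)) = Mul(-351, Rational(-2039, 28)) = Rational(715689, 28)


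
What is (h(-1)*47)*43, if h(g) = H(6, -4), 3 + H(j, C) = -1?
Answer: -8084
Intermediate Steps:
H(j, C) = -4 (H(j, C) = -3 - 1 = -4)
h(g) = -4
(h(-1)*47)*43 = -4*47*43 = -188*43 = -8084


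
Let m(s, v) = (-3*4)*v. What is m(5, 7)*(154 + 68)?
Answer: -18648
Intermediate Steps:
m(s, v) = -12*v
m(5, 7)*(154 + 68) = (-12*7)*(154 + 68) = -84*222 = -18648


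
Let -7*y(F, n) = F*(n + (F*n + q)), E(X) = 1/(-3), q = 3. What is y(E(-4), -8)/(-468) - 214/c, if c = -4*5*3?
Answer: 75119/21060 ≈ 3.5669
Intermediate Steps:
c = -60 (c = -20*3 = -60)
E(X) = -1/3
y(F, n) = -F*(3 + n + F*n)/7 (y(F, n) = -F*(n + (F*n + 3))/7 = -F*(n + (3 + F*n))/7 = -F*(3 + n + F*n)/7)
y(E(-4), -8)/(-468) - 214/c = -1/7*(-1/3)*(3 - 8 - 1/3*(-8))/(-468) - 214/(-60) = -1/7*(-1/3)*(3 - 8 + 8/3)*(-1/468) - 214*(-1/60) = -1/7*(-1/3)*(-7/3)*(-1/468) + 107/30 = -1/9*(-1/468) + 107/30 = 1/4212 + 107/30 = 75119/21060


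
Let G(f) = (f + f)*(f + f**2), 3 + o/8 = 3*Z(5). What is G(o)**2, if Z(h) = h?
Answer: 3196600713216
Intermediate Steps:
o = 96 (o = -24 + 8*(3*5) = -24 + 8*15 = -24 + 120 = 96)
G(f) = 2*f*(f + f**2) (G(f) = (2*f)*(f + f**2) = 2*f*(f + f**2))
G(o)**2 = (2*96**2*(1 + 96))**2 = (2*9216*97)**2 = 1787904**2 = 3196600713216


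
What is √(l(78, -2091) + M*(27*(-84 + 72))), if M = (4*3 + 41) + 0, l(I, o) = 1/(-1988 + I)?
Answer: I*√62645175110/1910 ≈ 131.04*I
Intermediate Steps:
M = 53 (M = (12 + 41) + 0 = 53 + 0 = 53)
√(l(78, -2091) + M*(27*(-84 + 72))) = √(1/(-1988 + 78) + 53*(27*(-84 + 72))) = √(1/(-1910) + 53*(27*(-12))) = √(-1/1910 + 53*(-324)) = √(-1/1910 - 17172) = √(-32798521/1910) = I*√62645175110/1910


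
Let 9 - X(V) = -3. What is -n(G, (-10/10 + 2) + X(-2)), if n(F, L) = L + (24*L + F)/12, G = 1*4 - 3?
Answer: -469/12 ≈ -39.083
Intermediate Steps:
X(V) = 12 (X(V) = 9 - 1*(-3) = 9 + 3 = 12)
G = 1 (G = 4 - 3 = 1)
n(F, L) = 3*L + F/12 (n(F, L) = L + (F + 24*L)*(1/12) = L + (2*L + F/12) = 3*L + F/12)
-n(G, (-10/10 + 2) + X(-2)) = -(3*((-10/10 + 2) + 12) + (1/12)*1) = -(3*((-10*1/10 + 2) + 12) + 1/12) = -(3*((-1 + 2) + 12) + 1/12) = -(3*(1 + 12) + 1/12) = -(3*13 + 1/12) = -(39 + 1/12) = -1*469/12 = -469/12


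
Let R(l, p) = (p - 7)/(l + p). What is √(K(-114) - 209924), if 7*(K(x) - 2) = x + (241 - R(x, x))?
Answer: I*√133667664123/798 ≈ 458.15*I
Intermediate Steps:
R(l, p) = (-7 + p)/(l + p)
K(x) = 255/7 + x/7 - (-7 + x)/(14*x) (K(x) = 2 + (x + (241 - (-7 + x)/(x + x)))/7 = 2 + (x + (241 - (-7 + x)/(2*x)))/7 = 2 + (241 + x - (-7 + x)/(2*x))/7 = 2 + (241/7 + x/7 - (-7 + x)/(14*x)) = 255/7 + x/7 - (-7 + x)/(14*x))
√(K(-114) - 209924) = √((509/14 + (½)/(-114) + (⅐)*(-114)) - 209924) = √((509/14 + (½)*(-1/114) - 114/7) - 209924) = √((509/14 - 1/228 - 114/7) - 209924) = √(32027/1596 - 209924) = √(-335006677/1596) = I*√133667664123/798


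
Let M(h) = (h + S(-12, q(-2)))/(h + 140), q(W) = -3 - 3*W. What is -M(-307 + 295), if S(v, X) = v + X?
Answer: 21/128 ≈ 0.16406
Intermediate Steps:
S(v, X) = X + v
M(h) = (-9 + h)/(140 + h) (M(h) = (h + ((-3 - 3*(-2)) - 12))/(h + 140) = (h + ((-3 + 6) - 12))/(140 + h) = (h + (3 - 12))/(140 + h) = (h - 9)/(140 + h) = (-9 + h)/(140 + h))
-M(-307 + 295) = -(-9 + (-307 + 295))/(140 + (-307 + 295)) = -(-9 - 12)/(140 - 12) = -(-21)/128 = -1*(-21/128) = 21/128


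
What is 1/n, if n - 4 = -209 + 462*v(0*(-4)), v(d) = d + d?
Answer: -1/205 ≈ -0.0048781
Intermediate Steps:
v(d) = 2*d
n = -205 (n = 4 + (-209 + 462*(2*(0*(-4)))) = 4 + (-209 + 462*(2*0)) = 4 + (-209 + 462*0) = 4 + (-209 + 0) = 4 - 209 = -205)
1/n = 1/(-205) = -1/205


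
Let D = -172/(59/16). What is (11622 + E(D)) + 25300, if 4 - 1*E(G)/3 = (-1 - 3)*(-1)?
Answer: 36922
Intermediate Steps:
D = -2752/59 (D = -172/(59*(1/16)) = -172/59/16 = -172*16/59 = -2752/59 ≈ -46.644)
E(G) = 0 (E(G) = 12 - 3*(-1 - 3)*(-1) = 12 - (-12)*(-1) = 12 - 3*4 = 12 - 12 = 0)
(11622 + E(D)) + 25300 = (11622 + 0) + 25300 = 11622 + 25300 = 36922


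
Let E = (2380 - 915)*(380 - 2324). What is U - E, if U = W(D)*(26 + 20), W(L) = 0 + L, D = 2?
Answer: 2848052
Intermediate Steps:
E = -2847960 (E = 1465*(-1944) = -2847960)
W(L) = L
U = 92 (U = 2*(26 + 20) = 2*46 = 92)
U - E = 92 - 1*(-2847960) = 92 + 2847960 = 2848052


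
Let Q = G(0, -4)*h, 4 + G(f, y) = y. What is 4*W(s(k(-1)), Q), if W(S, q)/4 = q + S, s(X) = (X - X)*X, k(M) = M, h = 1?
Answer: -128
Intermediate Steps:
G(f, y) = -4 + y
s(X) = 0 (s(X) = 0*X = 0)
Q = -8 (Q = (-4 - 4)*1 = -8*1 = -8)
W(S, q) = 4*S + 4*q (W(S, q) = 4*(q + S) = 4*(S + q) = 4*S + 4*q)
4*W(s(k(-1)), Q) = 4*(4*0 + 4*(-8)) = 4*(0 - 32) = 4*(-32) = -128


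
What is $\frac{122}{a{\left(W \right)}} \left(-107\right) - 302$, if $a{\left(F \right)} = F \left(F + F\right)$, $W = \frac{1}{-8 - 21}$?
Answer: $-5489509$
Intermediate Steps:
$W = - \frac{1}{29}$ ($W = \frac{1}{-29} = - \frac{1}{29} \approx -0.034483$)
$a{\left(F \right)} = 2 F^{2}$ ($a{\left(F \right)} = F 2 F = 2 F^{2}$)
$\frac{122}{a{\left(W \right)}} \left(-107\right) - 302 = \frac{122}{2 \left(- \frac{1}{29}\right)^{2}} \left(-107\right) - 302 = \frac{122}{2 \cdot \frac{1}{841}} \left(-107\right) - 302 = \frac{122}{\frac{2}{841}} \left(-107\right) - 302 = 122 \cdot \frac{841}{2} \left(-107\right) - 302 = 51301 \left(-107\right) - 302 = -5489207 - 302 = -5489509$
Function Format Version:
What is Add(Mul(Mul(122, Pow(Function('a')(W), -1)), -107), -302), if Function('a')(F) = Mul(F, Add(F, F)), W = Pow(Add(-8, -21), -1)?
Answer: -5489509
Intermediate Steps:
W = Rational(-1, 29) (W = Pow(-29, -1) = Rational(-1, 29) ≈ -0.034483)
Function('a')(F) = Mul(2, Pow(F, 2)) (Function('a')(F) = Mul(F, Mul(2, F)) = Mul(2, Pow(F, 2)))
Add(Mul(Mul(122, Pow(Function('a')(W), -1)), -107), -302) = Add(Mul(Mul(122, Pow(Mul(2, Pow(Rational(-1, 29), 2)), -1)), -107), -302) = Add(Mul(Mul(122, Pow(Mul(2, Rational(1, 841)), -1)), -107), -302) = Add(Mul(Mul(122, Pow(Rational(2, 841), -1)), -107), -302) = Add(Mul(Mul(122, Rational(841, 2)), -107), -302) = Add(Mul(51301, -107), -302) = Add(-5489207, -302) = -5489509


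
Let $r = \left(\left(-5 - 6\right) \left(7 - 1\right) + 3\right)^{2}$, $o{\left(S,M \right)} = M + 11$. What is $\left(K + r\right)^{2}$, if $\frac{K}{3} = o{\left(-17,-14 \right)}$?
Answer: $15681600$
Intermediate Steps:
$o{\left(S,M \right)} = 11 + M$
$K = -9$ ($K = 3 \left(11 - 14\right) = 3 \left(-3\right) = -9$)
$r = 3969$ ($r = \left(\left(-11\right) 6 + 3\right)^{2} = \left(-66 + 3\right)^{2} = \left(-63\right)^{2} = 3969$)
$\left(K + r\right)^{2} = \left(-9 + 3969\right)^{2} = 3960^{2} = 15681600$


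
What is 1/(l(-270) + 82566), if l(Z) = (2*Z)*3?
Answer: 1/80946 ≈ 1.2354e-5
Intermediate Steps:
l(Z) = 6*Z
1/(l(-270) + 82566) = 1/(6*(-270) + 82566) = 1/(-1620 + 82566) = 1/80946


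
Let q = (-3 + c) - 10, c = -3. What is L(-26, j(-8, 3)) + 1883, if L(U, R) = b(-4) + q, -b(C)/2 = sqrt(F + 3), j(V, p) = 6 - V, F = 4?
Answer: 1867 - 2*sqrt(7) ≈ 1861.7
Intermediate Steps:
b(C) = -2*sqrt(7) (b(C) = -2*sqrt(4 + 3) = -2*sqrt(7))
q = -16 (q = (-3 - 3) - 10 = -6 - 10 = -16)
L(U, R) = -16 - 2*sqrt(7) (L(U, R) = -2*sqrt(7) - 16 = -16 - 2*sqrt(7))
L(-26, j(-8, 3)) + 1883 = (-16 - 2*sqrt(7)) + 1883 = 1867 - 2*sqrt(7)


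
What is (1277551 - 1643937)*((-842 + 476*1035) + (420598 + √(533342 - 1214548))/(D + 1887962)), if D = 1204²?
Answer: -300707894306544586/1668789 - 16304177*I*√86/1668789 ≈ -1.802e+11 - 90.604*I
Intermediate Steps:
D = 1449616
(1277551 - 1643937)*((-842 + 476*1035) + (420598 + √(533342 - 1214548))/(D + 1887962)) = (1277551 - 1643937)*((-842 + 476*1035) + (420598 + √(533342 - 1214548))/(1449616 + 1887962)) = -366386*((-842 + 492660) + (420598 + √(-681206))/3337578) = -366386*(491818 + (420598 + 89*I*√86)*(1/3337578)) = -366386*(491818 + (210299/1668789 + 89*I*√86/3337578)) = -366386*(820740678701/1668789 + 89*I*√86/3337578) = -300707894306544586/1668789 - 16304177*I*√86/1668789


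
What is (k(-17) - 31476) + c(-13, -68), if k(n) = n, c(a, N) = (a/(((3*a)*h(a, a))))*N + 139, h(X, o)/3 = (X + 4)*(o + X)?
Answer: -33015796/1053 ≈ -31354.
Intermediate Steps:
h(X, o) = 3*(4 + X)*(X + o) (h(X, o) = 3*((X + 4)*(o + X)) = 3*((4 + X)*(X + o)) = 3*(4 + X)*(X + o))
c(a, N) = 139 + N/(3*(6*a**2 + 24*a)) (c(a, N) = (a/(((3*a)*(3*a**2 + 12*a + 12*a + 3*a*a))))*N + 139 = (a/(((3*a)*(3*a**2 + 12*a + 12*a + 3*a**2))))*N + 139 = (a/(((3*a)*(6*a**2 + 24*a))))*N + 139 = (a/((3*a*(6*a**2 + 24*a))))*N + 139 = ((1/(3*a*(6*a**2 + 24*a)))*a)*N + 139 = (1/(3*(6*a**2 + 24*a)))*N + 139 = N/(3*(6*a**2 + 24*a)) + 139 = 139 + N/(3*(6*a**2 + 24*a)))
(k(-17) - 31476) + c(-13, -68) = (-17 - 31476) + (1/18)*(-68 + 2502*(-13)**2 + 10008*(-13))/(-13*(4 - 13)) = -31493 + (1/18)*(-1/13)*(-68 + 2502*169 - 130104)/(-9) = -31493 + (1/18)*(-1/13)*(-1/9)*(-68 + 422838 - 130104) = -31493 + (1/18)*(-1/13)*(-1/9)*292666 = -31493 + 146333/1053 = -33015796/1053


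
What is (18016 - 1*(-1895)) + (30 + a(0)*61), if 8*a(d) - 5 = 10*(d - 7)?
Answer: 155563/8 ≈ 19445.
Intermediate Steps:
a(d) = -65/8 + 5*d/4 (a(d) = 5/8 + (10*(d - 7))/8 = 5/8 + (10*(-7 + d))/8 = 5/8 + (-70 + 10*d)/8 = 5/8 + (-35/4 + 5*d/4) = -65/8 + 5*d/4)
(18016 - 1*(-1895)) + (30 + a(0)*61) = (18016 - 1*(-1895)) + (30 + (-65/8 + (5/4)*0)*61) = (18016 + 1895) + (30 + (-65/8 + 0)*61) = 19911 + (30 - 65/8*61) = 19911 + (30 - 3965/8) = 19911 - 3725/8 = 155563/8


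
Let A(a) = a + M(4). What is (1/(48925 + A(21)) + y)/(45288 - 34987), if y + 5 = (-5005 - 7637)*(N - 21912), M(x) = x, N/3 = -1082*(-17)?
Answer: -20588337937749/504233950 ≈ -40831.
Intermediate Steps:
N = 55182 (N = 3*(-1082*(-17)) = 3*18394 = 55182)
A(a) = 4 + a (A(a) = a + 4 = 4 + a)
y = -420599345 (y = -5 + (-5005 - 7637)*(55182 - 21912) = -5 - 12642*33270 = -5 - 420599340 = -420599345)
(1/(48925 + A(21)) + y)/(45288 - 34987) = (1/(48925 + (4 + 21)) - 420599345)/(45288 - 34987) = (1/(48925 + 25) - 420599345)/10301 = (1/48950 - 420599345)*(1/10301) = -20588337937749/48950*1/10301 = -20588337937749/504233950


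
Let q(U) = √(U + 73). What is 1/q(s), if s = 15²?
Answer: √298/298 ≈ 0.057928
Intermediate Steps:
s = 225
q(U) = √(73 + U)
1/q(s) = 1/(√(73 + 225)) = 1/(√298) = √298/298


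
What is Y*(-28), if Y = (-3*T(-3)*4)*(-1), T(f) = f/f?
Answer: -336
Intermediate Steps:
T(f) = 1
Y = 12 (Y = (-3*1*4)*(-1) = -3*4*(-1) = -12*(-1) = 12)
Y*(-28) = 12*(-28) = -336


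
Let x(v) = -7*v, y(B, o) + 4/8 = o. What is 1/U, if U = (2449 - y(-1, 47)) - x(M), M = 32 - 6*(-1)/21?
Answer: 2/5257 ≈ 0.00038045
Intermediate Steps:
y(B, o) = -1/2 + o
M = 226/7 (M = 32 + 6*(1/21) = 32 + 2/7 = 226/7 ≈ 32.286)
U = 5257/2 (U = (2449 - (-1/2 + 47)) - (-7)*226/7 = (2449 - 1*93/2) - 1*(-226) = (2449 - 93/2) + 226 = 4805/2 + 226 = 5257/2 ≈ 2628.5)
1/U = 1/(5257/2) = 2/5257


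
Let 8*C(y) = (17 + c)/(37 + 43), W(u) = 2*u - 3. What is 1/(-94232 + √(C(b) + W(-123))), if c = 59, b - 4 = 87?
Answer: -15077120/1420747211661 - 4*I*√398210/1420747211661 ≈ -1.0612e-5 - 1.7766e-9*I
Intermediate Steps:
b = 91 (b = 4 + 87 = 91)
W(u) = -3 + 2*u
C(y) = 19/160 (C(y) = ((17 + 59)/(37 + 43))/8 = (76/80)/8 = (76*(1/80))/8 = (⅛)*(19/20) = 19/160)
1/(-94232 + √(C(b) + W(-123))) = 1/(-94232 + √(19/160 + (-3 + 2*(-123)))) = 1/(-94232 + √(19/160 + (-3 - 246))) = 1/(-94232 + √(19/160 - 249)) = 1/(-94232 + √(-39821/160)) = 1/(-94232 + I*√398210/40)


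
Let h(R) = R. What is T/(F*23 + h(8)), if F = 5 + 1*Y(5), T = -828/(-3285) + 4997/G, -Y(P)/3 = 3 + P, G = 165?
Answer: -367817/5167305 ≈ -0.071182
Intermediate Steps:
Y(P) = -9 - 3*P (Y(P) = -3*(3 + P) = -9 - 3*P)
T = 367817/12045 (T = -828/(-3285) + 4997/165 = -828*(-1/3285) + 4997*(1/165) = 92/365 + 4997/165 = 367817/12045 ≈ 30.537)
F = -19 (F = 5 + 1*(-9 - 3*5) = 5 + 1*(-9 - 15) = 5 + 1*(-24) = 5 - 24 = -19)
T/(F*23 + h(8)) = 367817/(12045*(-19*23 + 8)) = 367817/(12045*(-437 + 8)) = (367817/12045)/(-429) = (367817/12045)*(-1/429) = -367817/5167305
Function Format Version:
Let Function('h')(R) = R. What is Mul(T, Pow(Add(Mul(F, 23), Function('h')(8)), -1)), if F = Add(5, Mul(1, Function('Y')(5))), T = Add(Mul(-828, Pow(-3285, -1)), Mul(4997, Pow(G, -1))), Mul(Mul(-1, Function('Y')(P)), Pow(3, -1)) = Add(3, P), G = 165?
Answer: Rational(-367817, 5167305) ≈ -0.071182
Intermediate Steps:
Function('Y')(P) = Add(-9, Mul(-3, P)) (Function('Y')(P) = Mul(-3, Add(3, P)) = Add(-9, Mul(-3, P)))
T = Rational(367817, 12045) (T = Add(Mul(-828, Pow(-3285, -1)), Mul(4997, Pow(165, -1))) = Add(Mul(-828, Rational(-1, 3285)), Mul(4997, Rational(1, 165))) = Add(Rational(92, 365), Rational(4997, 165)) = Rational(367817, 12045) ≈ 30.537)
F = -19 (F = Add(5, Mul(1, Add(-9, Mul(-3, 5)))) = Add(5, Mul(1, Add(-9, -15))) = Add(5, Mul(1, -24)) = Add(5, -24) = -19)
Mul(T, Pow(Add(Mul(F, 23), Function('h')(8)), -1)) = Mul(Rational(367817, 12045), Pow(Add(Mul(-19, 23), 8), -1)) = Mul(Rational(367817, 12045), Pow(Add(-437, 8), -1)) = Mul(Rational(367817, 12045), Pow(-429, -1)) = Mul(Rational(367817, 12045), Rational(-1, 429)) = Rational(-367817, 5167305)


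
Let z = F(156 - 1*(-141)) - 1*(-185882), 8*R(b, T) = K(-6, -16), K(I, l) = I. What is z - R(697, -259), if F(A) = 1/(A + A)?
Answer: 220828709/1188 ≈ 1.8588e+5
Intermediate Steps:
F(A) = 1/(2*A)
R(b, T) = -¾ (R(b, T) = (⅛)*(-6) = -¾)
z = 110413909/594 (z = 1/(2*(156 - 1*(-141))) - 1*(-185882) = 1/(2*(156 + 141)) + 185882 = (½)/297 + 185882 = (½)*(1/297) + 185882 = 1/594 + 185882 = 110413909/594 ≈ 1.8588e+5)
z - R(697, -259) = 110413909/594 - 1*(-¾) = 110413909/594 + ¾ = 220828709/1188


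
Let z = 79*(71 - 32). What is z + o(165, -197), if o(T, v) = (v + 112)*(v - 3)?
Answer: 20081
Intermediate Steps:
o(T, v) = (-3 + v)*(112 + v) (o(T, v) = (112 + v)*(-3 + v) = (-3 + v)*(112 + v))
z = 3081 (z = 79*39 = 3081)
z + o(165, -197) = 3081 + (-336 + (-197)² + 109*(-197)) = 3081 + (-336 + 38809 - 21473) = 3081 + 17000 = 20081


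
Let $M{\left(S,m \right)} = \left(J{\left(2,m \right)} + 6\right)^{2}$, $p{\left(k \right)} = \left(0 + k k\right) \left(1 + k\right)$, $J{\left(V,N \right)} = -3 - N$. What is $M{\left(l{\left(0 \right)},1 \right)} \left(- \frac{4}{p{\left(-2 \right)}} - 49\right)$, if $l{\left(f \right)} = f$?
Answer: $-192$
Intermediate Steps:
$p{\left(k \right)} = k^{2} \left(1 + k\right)$ ($p{\left(k \right)} = \left(0 + k^{2}\right) \left(1 + k\right) = k^{2} \left(1 + k\right)$)
$M{\left(S,m \right)} = \left(3 - m\right)^{2}$ ($M{\left(S,m \right)} = \left(\left(-3 - m\right) + 6\right)^{2} = \left(3 - m\right)^{2}$)
$M{\left(l{\left(0 \right)},1 \right)} \left(- \frac{4}{p{\left(-2 \right)}} - 49\right) = \left(-3 + 1\right)^{2} \left(- \frac{4}{\left(-2\right)^{2} \left(1 - 2\right)} - 49\right) = \left(-2\right)^{2} \left(- \frac{4}{4 \left(-1\right)} - 49\right) = 4 \left(- \frac{4}{-4} - 49\right) = 4 \left(\left(-4\right) \left(- \frac{1}{4}\right) - 49\right) = 4 \left(1 - 49\right) = 4 \left(-48\right) = -192$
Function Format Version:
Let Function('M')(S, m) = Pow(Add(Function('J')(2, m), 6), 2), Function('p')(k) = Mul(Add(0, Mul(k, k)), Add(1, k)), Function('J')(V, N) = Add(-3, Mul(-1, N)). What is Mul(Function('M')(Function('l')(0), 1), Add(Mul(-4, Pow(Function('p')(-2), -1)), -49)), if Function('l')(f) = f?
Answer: -192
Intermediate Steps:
Function('p')(k) = Mul(Pow(k, 2), Add(1, k)) (Function('p')(k) = Mul(Add(0, Pow(k, 2)), Add(1, k)) = Mul(Pow(k, 2), Add(1, k)))
Function('M')(S, m) = Pow(Add(3, Mul(-1, m)), 2) (Function('M')(S, m) = Pow(Add(Add(-3, Mul(-1, m)), 6), 2) = Pow(Add(3, Mul(-1, m)), 2))
Mul(Function('M')(Function('l')(0), 1), Add(Mul(-4, Pow(Function('p')(-2), -1)), -49)) = Mul(Pow(Add(-3, 1), 2), Add(Mul(-4, Pow(Mul(Pow(-2, 2), Add(1, -2)), -1)), -49)) = Mul(Pow(-2, 2), Add(Mul(-4, Pow(Mul(4, -1), -1)), -49)) = Mul(4, Add(Mul(-4, Pow(-4, -1)), -49)) = Mul(4, Add(Mul(-4, Rational(-1, 4)), -49)) = Mul(4, Add(1, -49)) = Mul(4, -48) = -192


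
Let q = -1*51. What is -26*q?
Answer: 1326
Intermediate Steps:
q = -51
-26*q = -26*(-51) = 1326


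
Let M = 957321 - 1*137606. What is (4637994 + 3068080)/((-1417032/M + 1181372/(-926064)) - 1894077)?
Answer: -1462436668473847560/359453082260649137 ≈ -4.0685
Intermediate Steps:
M = 819715 (M = 957321 - 137606 = 819715)
(4637994 + 3068080)/((-1417032/M + 1181372/(-926064)) - 1894077) = (4637994 + 3068080)/((-1417032/819715 + 1181372/(-926064)) - 1894077) = 7706074/((-1417032*1/819715 + 1181372*(-1/926064)) - 1894077) = 7706074/((-1417032/819715 - 295343/231516) - 1894077) = 7706074/(-570162667757/189777137940 - 1894077) = 7706074/(-359453082260649137/189777137940) = 7706074*(-189777137940/359453082260649137) = -1462436668473847560/359453082260649137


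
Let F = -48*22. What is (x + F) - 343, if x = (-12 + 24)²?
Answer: -1255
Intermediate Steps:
x = 144 (x = 12² = 144)
F = -1056
(x + F) - 343 = (144 - 1056) - 343 = -912 - 343 = -1255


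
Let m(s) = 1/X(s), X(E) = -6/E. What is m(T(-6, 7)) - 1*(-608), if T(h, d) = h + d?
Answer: 3647/6 ≈ 607.83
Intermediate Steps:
T(h, d) = d + h
m(s) = -s/6 (m(s) = 1/(-6/s) = -s/6)
m(T(-6, 7)) - 1*(-608) = -(7 - 6)/6 - 1*(-608) = -⅙*1 + 608 = -⅙ + 608 = 3647/6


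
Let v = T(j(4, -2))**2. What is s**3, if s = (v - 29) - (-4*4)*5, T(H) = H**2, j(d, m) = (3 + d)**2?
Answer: 191586316063926438208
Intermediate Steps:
v = 5764801 (v = (((3 + 4)**2)**2)**2 = ((7**2)**2)**2 = (49**2)**2 = 2401**2 = 5764801)
s = 5764852 (s = (5764801 - 29) - (-4*4)*5 = 5764772 - (-16)*5 = 5764772 - 1*(-80) = 5764772 + 80 = 5764852)
s**3 = 5764852**3 = 191586316063926438208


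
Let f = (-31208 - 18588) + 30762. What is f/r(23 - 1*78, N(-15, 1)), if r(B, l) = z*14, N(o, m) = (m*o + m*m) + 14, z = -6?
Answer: 9517/42 ≈ 226.60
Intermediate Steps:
N(o, m) = 14 + m**2 + m*o (N(o, m) = (m*o + m**2) + 14 = (m**2 + m*o) + 14 = 14 + m**2 + m*o)
f = -19034 (f = -49796 + 30762 = -19034)
r(B, l) = -84 (r(B, l) = -6*14 = -84)
f/r(23 - 1*78, N(-15, 1)) = -19034/(-84) = -19034*(-1/84) = 9517/42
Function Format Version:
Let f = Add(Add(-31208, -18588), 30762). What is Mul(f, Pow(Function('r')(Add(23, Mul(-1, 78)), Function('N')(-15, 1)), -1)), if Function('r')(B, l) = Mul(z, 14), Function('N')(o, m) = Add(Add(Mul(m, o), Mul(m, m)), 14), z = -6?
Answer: Rational(9517, 42) ≈ 226.60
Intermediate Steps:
Function('N')(o, m) = Add(14, Pow(m, 2), Mul(m, o)) (Function('N')(o, m) = Add(Add(Mul(m, o), Pow(m, 2)), 14) = Add(Add(Pow(m, 2), Mul(m, o)), 14) = Add(14, Pow(m, 2), Mul(m, o)))
f = -19034 (f = Add(-49796, 30762) = -19034)
Function('r')(B, l) = -84 (Function('r')(B, l) = Mul(-6, 14) = -84)
Mul(f, Pow(Function('r')(Add(23, Mul(-1, 78)), Function('N')(-15, 1)), -1)) = Mul(-19034, Pow(-84, -1)) = Mul(-19034, Rational(-1, 84)) = Rational(9517, 42)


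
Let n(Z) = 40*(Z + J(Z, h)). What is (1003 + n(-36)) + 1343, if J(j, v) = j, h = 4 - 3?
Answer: -534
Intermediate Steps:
h = 1
n(Z) = 80*Z (n(Z) = 40*(Z + Z) = 40*(2*Z) = 80*Z)
(1003 + n(-36)) + 1343 = (1003 + 80*(-36)) + 1343 = (1003 - 2880) + 1343 = -1877 + 1343 = -534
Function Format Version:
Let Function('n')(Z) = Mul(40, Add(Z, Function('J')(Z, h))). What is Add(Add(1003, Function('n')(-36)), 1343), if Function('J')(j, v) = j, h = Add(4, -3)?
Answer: -534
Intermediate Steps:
h = 1
Function('n')(Z) = Mul(80, Z) (Function('n')(Z) = Mul(40, Add(Z, Z)) = Mul(40, Mul(2, Z)) = Mul(80, Z))
Add(Add(1003, Function('n')(-36)), 1343) = Add(Add(1003, Mul(80, -36)), 1343) = Add(Add(1003, -2880), 1343) = Add(-1877, 1343) = -534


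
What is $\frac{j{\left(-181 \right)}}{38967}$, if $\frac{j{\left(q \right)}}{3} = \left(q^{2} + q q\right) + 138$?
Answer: $\frac{65660}{12989} \approx 5.055$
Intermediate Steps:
$j{\left(q \right)} = 414 + 6 q^{2}$ ($j{\left(q \right)} = 3 \left(\left(q^{2} + q q\right) + 138\right) = 3 \left(\left(q^{2} + q^{2}\right) + 138\right) = 3 \left(2 q^{2} + 138\right) = 3 \left(138 + 2 q^{2}\right) = 414 + 6 q^{2}$)
$\frac{j{\left(-181 \right)}}{38967} = \frac{414 + 6 \left(-181\right)^{2}}{38967} = \left(414 + 6 \cdot 32761\right) \frac{1}{38967} = \left(414 + 196566\right) \frac{1}{38967} = 196980 \cdot \frac{1}{38967} = \frac{65660}{12989}$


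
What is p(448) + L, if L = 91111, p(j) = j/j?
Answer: 91112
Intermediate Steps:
p(j) = 1
p(448) + L = 1 + 91111 = 91112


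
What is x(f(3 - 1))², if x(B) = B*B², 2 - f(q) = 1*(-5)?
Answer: 117649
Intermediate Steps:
f(q) = 7 (f(q) = 2 - (-5) = 2 - 1*(-5) = 2 + 5 = 7)
x(B) = B³
x(f(3 - 1))² = (7³)² = 343² = 117649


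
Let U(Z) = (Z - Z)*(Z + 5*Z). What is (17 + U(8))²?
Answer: 289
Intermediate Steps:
U(Z) = 0 (U(Z) = 0*(6*Z) = 0)
(17 + U(8))² = (17 + 0)² = 17² = 289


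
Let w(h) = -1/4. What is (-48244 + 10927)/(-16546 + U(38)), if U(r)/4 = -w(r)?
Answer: 12439/5515 ≈ 2.2555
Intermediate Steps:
w(h) = -¼ (w(h) = -1*¼ = -¼)
U(r) = 1 (U(r) = 4*(-(-1)/4) = 4*(-1*(-¼)) = 4*(¼) = 1)
(-48244 + 10927)/(-16546 + U(38)) = (-48244 + 10927)/(-16546 + 1) = -37317/(-16545) = -37317*(-1/16545) = 12439/5515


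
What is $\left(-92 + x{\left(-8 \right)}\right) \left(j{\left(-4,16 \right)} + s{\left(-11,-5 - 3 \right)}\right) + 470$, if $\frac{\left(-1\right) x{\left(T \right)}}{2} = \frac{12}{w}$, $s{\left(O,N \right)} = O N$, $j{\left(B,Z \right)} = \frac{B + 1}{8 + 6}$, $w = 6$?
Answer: $- \frac{55702}{7} \approx -7957.4$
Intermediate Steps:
$j{\left(B,Z \right)} = \frac{1}{14} + \frac{B}{14}$ ($j{\left(B,Z \right)} = \frac{1 + B}{14} = \left(1 + B\right) \frac{1}{14} = \frac{1}{14} + \frac{B}{14}$)
$s{\left(O,N \right)} = N O$
$x{\left(T \right)} = -4$ ($x{\left(T \right)} = - 2 \cdot \frac{12}{6} = - 2 \cdot 12 \cdot \frac{1}{6} = \left(-2\right) 2 = -4$)
$\left(-92 + x{\left(-8 \right)}\right) \left(j{\left(-4,16 \right)} + s{\left(-11,-5 - 3 \right)}\right) + 470 = \left(-92 - 4\right) \left(\left(\frac{1}{14} + \frac{1}{14} \left(-4\right)\right) + \left(-5 - 3\right) \left(-11\right)\right) + 470 = - 96 \left(\left(\frac{1}{14} - \frac{2}{7}\right) - -88\right) + 470 = - 96 \left(- \frac{3}{14} + 88\right) + 470 = \left(-96\right) \frac{1229}{14} + 470 = - \frac{58992}{7} + 470 = - \frac{55702}{7}$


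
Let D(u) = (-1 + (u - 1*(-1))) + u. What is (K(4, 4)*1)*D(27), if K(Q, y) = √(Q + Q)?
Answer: 108*√2 ≈ 152.74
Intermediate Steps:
K(Q, y) = √2*√Q (K(Q, y) = √(2*Q) = √2*√Q)
D(u) = 2*u (D(u) = (-1 + (u + 1)) + u = (-1 + (1 + u)) + u = u + u = 2*u)
(K(4, 4)*1)*D(27) = ((√2*√4)*1)*(2*27) = ((√2*2)*1)*54 = ((2*√2)*1)*54 = (2*√2)*54 = 108*√2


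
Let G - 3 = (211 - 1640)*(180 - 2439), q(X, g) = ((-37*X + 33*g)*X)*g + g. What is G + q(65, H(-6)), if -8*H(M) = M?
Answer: 49793241/16 ≈ 3.1121e+6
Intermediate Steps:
H(M) = -M/8
q(X, g) = g + X*g*(-37*X + 33*g) (q(X, g) = (X*(-37*X + 33*g))*g + g = X*g*(-37*X + 33*g) + g = g + X*g*(-37*X + 33*g))
G = 3228114 (G = 3 + (211 - 1640)*(180 - 2439) = 3 - 1429*(-2259) = 3 + 3228111 = 3228114)
G + q(65, H(-6)) = 3228114 + (-1/8*(-6))*(1 - 37*65**2 + 33*65*(-1/8*(-6))) = 3228114 + 3*(1 - 37*4225 + 33*65*(3/4))/4 = 3228114 + 3*(1 - 156325 + 6435/4)/4 = 3228114 + (3/4)*(-618861/4) = 3228114 - 1856583/16 = 49793241/16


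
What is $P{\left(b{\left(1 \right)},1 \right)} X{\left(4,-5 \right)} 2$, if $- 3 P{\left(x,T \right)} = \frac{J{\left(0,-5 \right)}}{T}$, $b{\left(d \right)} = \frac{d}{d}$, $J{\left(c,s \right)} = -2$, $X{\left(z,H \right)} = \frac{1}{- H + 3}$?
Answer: $\frac{1}{6} \approx 0.16667$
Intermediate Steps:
$X{\left(z,H \right)} = \frac{1}{3 - H}$
$b{\left(d \right)} = 1$
$P{\left(x,T \right)} = \frac{2}{3 T}$ ($P{\left(x,T \right)} = - \frac{\left(-2\right) \frac{1}{T}}{3} = \frac{2}{3 T}$)
$P{\left(b{\left(1 \right)},1 \right)} X{\left(4,-5 \right)} 2 = \frac{2}{3 \cdot 1} \left(- \frac{1}{-3 - 5}\right) 2 = \frac{2}{3} \cdot 1 \left(- \frac{1}{-8}\right) 2 = \frac{2 \left(\left(-1\right) \left(- \frac{1}{8}\right)\right)}{3} \cdot 2 = \frac{2}{3} \cdot \frac{1}{8} \cdot 2 = \frac{1}{12} \cdot 2 = \frac{1}{6}$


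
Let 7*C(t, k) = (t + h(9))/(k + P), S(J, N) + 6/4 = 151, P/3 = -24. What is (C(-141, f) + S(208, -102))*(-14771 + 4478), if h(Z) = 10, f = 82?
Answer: -53183931/35 ≈ -1.5195e+6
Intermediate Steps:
P = -72 (P = 3*(-24) = -72)
S(J, N) = 299/2 (S(J, N) = -3/2 + 151 = 299/2)
C(t, k) = (10 + t)/(7*(-72 + k)) (C(t, k) = ((t + 10)/(k - 72))/7 = ((10 + t)/(-72 + k))/7 = (10 + t)/(7*(-72 + k)))
(C(-141, f) + S(208, -102))*(-14771 + 4478) = ((10 - 141)/(7*(-72 + 82)) + 299/2)*(-14771 + 4478) = ((1/7)*(-131)/10 + 299/2)*(-10293) = ((1/7)*(1/10)*(-131) + 299/2)*(-10293) = (-131/70 + 299/2)*(-10293) = (5167/35)*(-10293) = -53183931/35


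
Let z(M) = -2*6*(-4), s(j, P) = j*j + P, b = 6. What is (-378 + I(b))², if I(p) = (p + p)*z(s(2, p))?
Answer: 39204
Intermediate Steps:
s(j, P) = P + j² (s(j, P) = j² + P = P + j²)
z(M) = 48 (z(M) = -12*(-4) = 48)
I(p) = 96*p (I(p) = (p + p)*48 = (2*p)*48 = 96*p)
(-378 + I(b))² = (-378 + 96*6)² = (-378 + 576)² = 198² = 39204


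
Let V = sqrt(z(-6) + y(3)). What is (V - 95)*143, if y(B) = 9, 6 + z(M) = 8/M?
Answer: -13585 + 143*sqrt(15)/3 ≈ -13400.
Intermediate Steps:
z(M) = -6 + 8/M
V = sqrt(15)/3 (V = sqrt((-6 + 8/(-6)) + 9) = sqrt((-6 + 8*(-1/6)) + 9) = sqrt((-6 - 4/3) + 9) = sqrt(-22/3 + 9) = sqrt(5/3) = sqrt(15)/3 ≈ 1.2910)
(V - 95)*143 = (sqrt(15)/3 - 95)*143 = (-95 + sqrt(15)/3)*143 = -13585 + 143*sqrt(15)/3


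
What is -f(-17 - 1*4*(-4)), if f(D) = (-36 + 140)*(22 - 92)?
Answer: 7280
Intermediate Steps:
f(D) = -7280 (f(D) = 104*(-70) = -7280)
-f(-17 - 1*4*(-4)) = -1*(-7280) = 7280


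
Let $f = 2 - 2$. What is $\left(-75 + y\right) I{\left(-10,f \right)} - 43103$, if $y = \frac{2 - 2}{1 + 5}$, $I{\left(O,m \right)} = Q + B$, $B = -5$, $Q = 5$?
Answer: $-43103$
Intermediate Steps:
$f = 0$ ($f = 2 - 2 = 0$)
$I{\left(O,m \right)} = 0$ ($I{\left(O,m \right)} = 5 - 5 = 0$)
$y = 0$ ($y = \frac{0}{6} = 0 \cdot \frac{1}{6} = 0$)
$\left(-75 + y\right) I{\left(-10,f \right)} - 43103 = \left(-75 + 0\right) 0 - 43103 = \left(-75\right) 0 - 43103 = 0 - 43103 = -43103$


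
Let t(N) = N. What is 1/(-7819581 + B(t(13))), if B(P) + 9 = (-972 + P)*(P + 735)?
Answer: -1/8536922 ≈ -1.1714e-7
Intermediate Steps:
B(P) = -9 + (-972 + P)*(735 + P) (B(P) = -9 + (-972 + P)*(P + 735) = -9 + (-972 + P)*(735 + P))
1/(-7819581 + B(t(13))) = 1/(-7819581 + (-714429 + 13² - 237*13)) = 1/(-7819581 + (-714429 + 169 - 3081)) = 1/(-7819581 - 717341) = 1/(-8536922) = -1/8536922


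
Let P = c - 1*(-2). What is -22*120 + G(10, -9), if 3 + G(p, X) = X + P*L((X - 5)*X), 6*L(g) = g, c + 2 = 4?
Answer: -2568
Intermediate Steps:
c = 2 (c = -2 + 4 = 2)
L(g) = g/6
P = 4 (P = 2 - 1*(-2) = 2 + 2 = 4)
G(p, X) = -3 + X + 2*X*(-5 + X)/3 (G(p, X) = -3 + (X + 4*(((X - 5)*X)/6)) = -3 + (X + 4*(((-5 + X)*X)/6)) = -3 + (X + 4*((X*(-5 + X))/6)) = -3 + (X + 4*(X*(-5 + X)/6)) = -3 + (X + 2*X*(-5 + X)/3) = -3 + X + 2*X*(-5 + X)/3)
-22*120 + G(10, -9) = -22*120 + (-3 - 7/3*(-9) + (2/3)*(-9)**2) = -2640 + (-3 + 21 + (2/3)*81) = -2640 + (-3 + 21 + 54) = -2640 + 72 = -2568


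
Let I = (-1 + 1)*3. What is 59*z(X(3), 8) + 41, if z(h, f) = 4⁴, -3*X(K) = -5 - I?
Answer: 15145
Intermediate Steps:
I = 0 (I = 0*3 = 0)
X(K) = 5/3 (X(K) = -(-5 - 1*0)/3 = -(-5 + 0)/3 = -⅓*(-5) = 5/3)
z(h, f) = 256
59*z(X(3), 8) + 41 = 59*256 + 41 = 15104 + 41 = 15145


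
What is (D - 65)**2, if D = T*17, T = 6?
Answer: 1369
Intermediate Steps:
D = 102 (D = 6*17 = 102)
(D - 65)**2 = (102 - 65)**2 = 37**2 = 1369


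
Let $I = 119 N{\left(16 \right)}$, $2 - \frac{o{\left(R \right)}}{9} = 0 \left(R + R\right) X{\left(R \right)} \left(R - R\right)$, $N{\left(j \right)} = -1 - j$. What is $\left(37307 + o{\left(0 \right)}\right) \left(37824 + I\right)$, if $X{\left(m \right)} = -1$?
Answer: $1336272325$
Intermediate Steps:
$o{\left(R \right)} = 18$ ($o{\left(R \right)} = 18 - 9 \cdot 0 \left(R + R\right) \left(-1\right) \left(R - R\right) = 18 - 9 \cdot 0 \cdot 2 R \left(-1\right) 0 = 18 - 9 \cdot 0 \left(-1\right) 0 = 18 - 9 \cdot 0 \cdot 0 = 18 - 0 = 18 + 0 = 18$)
$I = -2023$ ($I = 119 \left(-1 - 16\right) = 119 \left(-17\right) = -2023$)
$\left(37307 + o{\left(0 \right)}\right) \left(37824 + I\right) = \left(37307 + 18\right) \left(37824 - 2023\right) = 37325 \cdot 35801 = 1336272325$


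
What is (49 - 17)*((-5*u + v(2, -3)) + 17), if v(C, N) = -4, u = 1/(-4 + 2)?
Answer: 496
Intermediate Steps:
u = -½ (u = 1/(-2) = -½ ≈ -0.50000)
(49 - 17)*((-5*u + v(2, -3)) + 17) = (49 - 17)*((-5*(-½) - 4) + 17) = 32*((5/2 - 4) + 17) = 32*(-3/2 + 17) = 32*(31/2) = 496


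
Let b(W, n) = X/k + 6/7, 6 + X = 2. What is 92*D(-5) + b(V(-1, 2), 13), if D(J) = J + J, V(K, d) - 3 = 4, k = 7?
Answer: -6438/7 ≈ -919.71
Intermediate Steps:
X = -4 (X = -6 + 2 = -4)
V(K, d) = 7 (V(K, d) = 3 + 4 = 7)
b(W, n) = 2/7 (b(W, n) = -4/7 + 6/7 = 2/7)
D(J) = 2*J
92*D(-5) + b(V(-1, 2), 13) = 92*(2*(-5)) + 2/7 = 92*(-10) + 2/7 = -920 + 2/7 = -6438/7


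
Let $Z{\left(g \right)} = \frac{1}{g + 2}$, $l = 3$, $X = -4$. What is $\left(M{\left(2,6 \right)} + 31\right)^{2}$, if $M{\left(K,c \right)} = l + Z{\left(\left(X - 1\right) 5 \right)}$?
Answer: $\frac{609961}{529} \approx 1153.0$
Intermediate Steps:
$Z{\left(g \right)} = \frac{1}{2 + g}$
$M{\left(K,c \right)} = \frac{68}{23}$ ($M{\left(K,c \right)} = 3 + \frac{1}{2 + \left(-4 - 1\right) 5} = 3 + \frac{1}{2 - 25} = 3 + \frac{1}{-23} = 3 - \frac{1}{23} = \frac{68}{23}$)
$\left(M{\left(2,6 \right)} + 31\right)^{2} = \left(\frac{68}{23} + 31\right)^{2} = \left(\frac{781}{23}\right)^{2} = \frac{609961}{529}$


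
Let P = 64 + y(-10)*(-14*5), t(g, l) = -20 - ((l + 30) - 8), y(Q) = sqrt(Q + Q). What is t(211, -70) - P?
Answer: -36 + 140*I*sqrt(5) ≈ -36.0 + 313.05*I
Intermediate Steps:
y(Q) = sqrt(2)*sqrt(Q) (y(Q) = sqrt(2*Q) = sqrt(2)*sqrt(Q))
t(g, l) = -42 - l (t(g, l) = -20 - ((30 + l) - 8) = -20 - (22 + l) = -20 + (-22 - l) = -42 - l)
P = 64 - 140*I*sqrt(5) (P = 64 + (sqrt(2)*sqrt(-10))*(-14*5) = 64 + (sqrt(2)*(I*sqrt(10)))*(-70) = 64 + (2*I*sqrt(5))*(-70) = 64 - 140*I*sqrt(5) ≈ 64.0 - 313.05*I)
t(211, -70) - P = (-42 - 1*(-70)) - (64 - 140*I*sqrt(5)) = (-42 + 70) + (-64 + 140*I*sqrt(5)) = 28 + (-64 + 140*I*sqrt(5)) = -36 + 140*I*sqrt(5)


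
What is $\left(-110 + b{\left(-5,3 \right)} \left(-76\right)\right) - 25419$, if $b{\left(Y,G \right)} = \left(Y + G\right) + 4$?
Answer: $-25681$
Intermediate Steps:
$b{\left(Y,G \right)} = 4 + G + Y$ ($b{\left(Y,G \right)} = \left(G + Y\right) + 4 = 4 + G + Y$)
$\left(-110 + b{\left(-5,3 \right)} \left(-76\right)\right) - 25419 = \left(-110 + \left(4 + 3 - 5\right) \left(-76\right)\right) - 25419 = \left(-110 + 2 \left(-76\right)\right) - 25419 = \left(-110 - 152\right) - 25419 = -262 - 25419 = -25681$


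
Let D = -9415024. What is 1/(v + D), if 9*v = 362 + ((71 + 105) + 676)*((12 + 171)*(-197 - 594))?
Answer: -9/208064410 ≈ -4.3256e-8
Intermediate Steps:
v = -123329194/9 (v = (362 + ((71 + 105) + 676)*((12 + 171)*(-197 - 594)))/9 = (362 + (176 + 676)*(183*(-791)))/9 = (362 + 852*(-144753))/9 = (362 - 123329556)/9 = (1/9)*(-123329194) = -123329194/9 ≈ -1.3703e+7)
1/(v + D) = 1/(-123329194/9 - 9415024) = 1/(-208064410/9) = -9/208064410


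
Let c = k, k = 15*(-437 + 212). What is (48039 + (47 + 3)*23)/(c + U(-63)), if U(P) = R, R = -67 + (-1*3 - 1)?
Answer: -49189/3446 ≈ -14.274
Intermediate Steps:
k = -3375 (k = 15*(-225) = -3375)
R = -71 (R = -67 + (-3 - 1) = -67 - 4 = -71)
U(P) = -71
c = -3375
(48039 + (47 + 3)*23)/(c + U(-63)) = (48039 + (47 + 3)*23)/(-3375 - 71) = (48039 + 50*23)/(-3446) = (48039 + 1150)*(-1/3446) = 49189*(-1/3446) = -49189/3446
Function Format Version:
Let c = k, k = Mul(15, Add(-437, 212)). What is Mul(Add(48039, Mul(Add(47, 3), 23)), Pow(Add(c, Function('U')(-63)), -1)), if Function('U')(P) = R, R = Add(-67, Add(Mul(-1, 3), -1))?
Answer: Rational(-49189, 3446) ≈ -14.274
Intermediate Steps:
k = -3375 (k = Mul(15, -225) = -3375)
R = -71 (R = Add(-67, Add(-3, -1)) = Add(-67, -4) = -71)
Function('U')(P) = -71
c = -3375
Mul(Add(48039, Mul(Add(47, 3), 23)), Pow(Add(c, Function('U')(-63)), -1)) = Mul(Add(48039, Mul(Add(47, 3), 23)), Pow(Add(-3375, -71), -1)) = Mul(Add(48039, Mul(50, 23)), Pow(-3446, -1)) = Mul(Add(48039, 1150), Rational(-1, 3446)) = Mul(49189, Rational(-1, 3446)) = Rational(-49189, 3446)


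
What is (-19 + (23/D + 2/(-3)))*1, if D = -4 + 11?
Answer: -344/21 ≈ -16.381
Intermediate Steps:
D = 7
(-19 + (23/D + 2/(-3)))*1 = (-19 + (23/7 + 2/(-3)))*1 = (-19 + (23*(⅐) + 2*(-⅓)))*1 = (-19 + (23/7 - ⅔))*1 = (-19 + 55/21)*1 = -344/21*1 = -344/21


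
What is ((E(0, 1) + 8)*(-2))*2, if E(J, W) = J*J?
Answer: -32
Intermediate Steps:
E(J, W) = J²
((E(0, 1) + 8)*(-2))*2 = ((0² + 8)*(-2))*2 = ((0 + 8)*(-2))*2 = (8*(-2))*2 = -16*2 = -32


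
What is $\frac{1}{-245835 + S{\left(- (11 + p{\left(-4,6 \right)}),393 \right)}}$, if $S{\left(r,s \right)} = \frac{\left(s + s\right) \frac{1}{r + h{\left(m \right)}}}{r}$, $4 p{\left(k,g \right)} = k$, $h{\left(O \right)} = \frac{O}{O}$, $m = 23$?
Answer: $- \frac{15}{3687394} \approx -4.0679 \cdot 10^{-6}$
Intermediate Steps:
$h{\left(O \right)} = 1$
$p{\left(k,g \right)} = \frac{k}{4}$
$S{\left(r,s \right)} = \frac{2 s}{r \left(1 + r\right)}$ ($S{\left(r,s \right)} = \frac{\left(s + s\right) \frac{1}{r + 1}}{r} = \frac{2 s \frac{1}{1 + r}}{r} = \frac{2 s}{r \left(1 + r\right)}$)
$\frac{1}{-245835 + S{\left(- (11 + p{\left(-4,6 \right)}),393 \right)}} = \frac{1}{-245835 + 2 \cdot 393 \frac{1}{\left(-1\right) \left(11 + \frac{1}{4} \left(-4\right)\right)} \frac{1}{1 - \left(11 + \frac{1}{4} \left(-4\right)\right)}} = \frac{1}{-245835 + 2 \cdot 393 \frac{1}{\left(-1\right) \left(11 - 1\right)} \frac{1}{1 - \left(11 - 1\right)}} = \frac{1}{-245835 + 2 \cdot 393 \frac{1}{\left(-1\right) 10} \frac{1}{1 - 10}} = \frac{1}{-245835 + 2 \cdot 393 \frac{1}{-10} \frac{1}{1 - 10}} = \frac{1}{-245835 + 2 \cdot 393 \left(- \frac{1}{10}\right) \frac{1}{-9}} = \frac{1}{-245835 + 2 \cdot 393 \left(- \frac{1}{10}\right) \left(- \frac{1}{9}\right)} = \frac{1}{-245835 + \frac{131}{15}} = \frac{1}{- \frac{3687394}{15}} = - \frac{15}{3687394}$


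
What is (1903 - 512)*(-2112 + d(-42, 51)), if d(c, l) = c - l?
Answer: -3067155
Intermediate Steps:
(1903 - 512)*(-2112 + d(-42, 51)) = (1903 - 512)*(-2112 + (-42 - 1*51)) = 1391*(-2112 + (-42 - 51)) = 1391*(-2112 - 93) = 1391*(-2205) = -3067155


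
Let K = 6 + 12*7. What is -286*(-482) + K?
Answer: 137942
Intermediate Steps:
K = 90 (K = 6 + 84 = 90)
-286*(-482) + K = -286*(-482) + 90 = 137852 + 90 = 137942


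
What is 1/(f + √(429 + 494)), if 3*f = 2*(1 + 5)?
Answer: -4/907 + √923/907 ≈ 0.029086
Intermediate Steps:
f = 4 (f = (2*(1 + 5))/3 = (2*6)/3 = (⅓)*12 = 4)
1/(f + √(429 + 494)) = 1/(4 + √(429 + 494)) = 1/(4 + √923)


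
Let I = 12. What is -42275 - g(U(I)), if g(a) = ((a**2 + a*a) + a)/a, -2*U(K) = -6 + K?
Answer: -42270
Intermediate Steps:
U(K) = 3 - K/2 (U(K) = -(-6 + K)/2 = 3 - K/2)
g(a) = (a + 2*a**2)/a (g(a) = ((a**2 + a**2) + a)/a = (2*a**2 + a)/a = (a + 2*a**2)/a)
-42275 - g(U(I)) = -42275 - (1 + 2*(3 - 1/2*12)) = -42275 - (1 + 2*(3 - 6)) = -42275 - (1 + 2*(-3)) = -42275 - (1 - 6) = -42275 - 1*(-5) = -42275 + 5 = -42270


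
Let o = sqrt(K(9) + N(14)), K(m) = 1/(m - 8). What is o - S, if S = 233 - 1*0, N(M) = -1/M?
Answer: -233 + sqrt(182)/14 ≈ -232.04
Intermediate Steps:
N(M) = -1/M
K(m) = 1/(-8 + m)
S = 233 (S = 233 + 0 = 233)
o = sqrt(182)/14 (o = sqrt(1/(-8 + 9) - 1/14) = sqrt(1/1 - 1*1/14) = sqrt(1 - 1/14) = sqrt(13/14) = sqrt(182)/14 ≈ 0.96362)
o - S = sqrt(182)/14 - 1*233 = sqrt(182)/14 - 233 = -233 + sqrt(182)/14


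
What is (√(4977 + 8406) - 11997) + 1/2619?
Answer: -31420142/2619 + 3*√1487 ≈ -11881.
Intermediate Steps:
(√(4977 + 8406) - 11997) + 1/2619 = (√13383 - 11997) + 1/2619 = (3*√1487 - 11997) + 1/2619 = (-11997 + 3*√1487) + 1/2619 = -31420142/2619 + 3*√1487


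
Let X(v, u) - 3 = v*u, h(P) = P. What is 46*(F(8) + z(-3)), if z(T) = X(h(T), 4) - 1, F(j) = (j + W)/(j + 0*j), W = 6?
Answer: -759/2 ≈ -379.50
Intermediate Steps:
X(v, u) = 3 + u*v (X(v, u) = 3 + v*u = 3 + u*v)
F(j) = (6 + j)/j (F(j) = (j + 6)/(j + 0*j) = (6 + j)/(j + 0) = (6 + j)/j)
z(T) = 2 + 4*T (z(T) = (3 + 4*T) - 1 = 2 + 4*T)
46*(F(8) + z(-3)) = 46*((6 + 8)/8 + (2 + 4*(-3))) = 46*((⅛)*14 + (2 - 12)) = 46*(7/4 - 10) = 46*(-33/4) = -759/2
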